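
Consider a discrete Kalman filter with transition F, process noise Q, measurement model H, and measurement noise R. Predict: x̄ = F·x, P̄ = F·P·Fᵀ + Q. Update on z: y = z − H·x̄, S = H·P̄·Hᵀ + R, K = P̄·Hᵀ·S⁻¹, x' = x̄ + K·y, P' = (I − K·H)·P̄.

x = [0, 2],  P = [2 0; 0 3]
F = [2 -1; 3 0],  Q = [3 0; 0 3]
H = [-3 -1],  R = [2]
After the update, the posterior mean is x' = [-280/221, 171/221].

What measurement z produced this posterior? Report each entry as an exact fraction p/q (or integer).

z = [3]

x̄ = F·x = [-2, 0]
P̄ = F·P·Fᵀ + Q = [14 12; 12 21]
S = H·P̄·Hᵀ + R = [221]
K = P̄·Hᵀ·S⁻¹ = [-54/221; -57/221]
x' − x̄ = [162/221, 171/221] = K·y
y = (KᵀK)⁻¹·Kᵀ·(x' − x̄) = [-3]
z = y + H·x̄ = [-3] + [6] = [3]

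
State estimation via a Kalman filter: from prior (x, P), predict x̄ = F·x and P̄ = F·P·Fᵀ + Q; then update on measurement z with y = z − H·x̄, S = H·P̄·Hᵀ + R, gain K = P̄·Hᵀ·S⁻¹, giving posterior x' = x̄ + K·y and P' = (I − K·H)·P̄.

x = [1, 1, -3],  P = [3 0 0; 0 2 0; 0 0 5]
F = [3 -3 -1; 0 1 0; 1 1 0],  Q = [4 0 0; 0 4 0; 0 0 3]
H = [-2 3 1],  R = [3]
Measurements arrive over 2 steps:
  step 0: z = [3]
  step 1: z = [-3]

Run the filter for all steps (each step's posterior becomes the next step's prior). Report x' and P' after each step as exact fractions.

step 0: x̄ = F·x = [3, 1, 2]
step 0: P̄ = F·P·Fᵀ + Q = [54 -6 3; -6 6 2; 3 2 8]
step 0: y = z − H·x̄ = [4]
step 0: S = H·P̄·Hᵀ + R = [353]
step 0: K = P̄·Hᵀ·S⁻¹ = [-123/353; 32/353; 8/353]
step 0: x' = x̄ + K·y = [567/353, 481/353, 738/353]
step 0: P' = (I − K·H)·P̄ = [3933/353 1818/353 2043/353; 1818/353 1094/353 450/353; 2043/353 450/353 2760/353]
step 1: x̄ = F·x = [-480/353, 481/353, 1048/353]
step 1: P̄ = F·P·Fᵀ + Q = [7133/353 1722/353 6024/353; 1722/353 2506/353 2912/353; 6024/353 2912/353 9722/353]
step 1: y = z − H·x̄ = [-4510/353]
step 1: S = H·P̄·Hᵀ + R = [34579/353]
step 1: K = P̄·Hᵀ·S⁻¹ = [-3076/34579; 6986/34579; 6410/34579]
step 1: x' = x̄ + K·y = [-7720/34579, -42137/34579, 20764/34579]
step 1: P' = (I − K·H)·P̄ = [671927/34579 229558/34579 645952/34579; 229558/34579 107226/34579 158396/34579; 645952/34579 158396/34579 835946/34579]

step 0: x' = [567/353, 481/353, 738/353], P' = [3933/353 1818/353 2043/353; 1818/353 1094/353 450/353; 2043/353 450/353 2760/353]
step 1: x' = [-7720/34579, -42137/34579, 20764/34579], P' = [671927/34579 229558/34579 645952/34579; 229558/34579 107226/34579 158396/34579; 645952/34579 158396/34579 835946/34579]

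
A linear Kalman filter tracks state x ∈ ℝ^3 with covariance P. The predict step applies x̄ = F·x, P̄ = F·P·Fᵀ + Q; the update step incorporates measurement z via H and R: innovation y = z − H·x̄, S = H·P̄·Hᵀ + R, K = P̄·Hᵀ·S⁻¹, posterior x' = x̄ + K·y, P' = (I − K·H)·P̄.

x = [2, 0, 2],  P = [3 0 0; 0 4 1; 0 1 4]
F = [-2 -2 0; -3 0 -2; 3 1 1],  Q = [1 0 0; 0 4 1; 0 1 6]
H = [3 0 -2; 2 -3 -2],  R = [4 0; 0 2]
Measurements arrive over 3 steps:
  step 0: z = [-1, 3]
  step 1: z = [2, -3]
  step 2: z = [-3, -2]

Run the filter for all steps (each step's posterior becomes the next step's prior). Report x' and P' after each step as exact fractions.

step 0: x' = [69989/141349, -17437/10873, 189944/141349], P' = [300256/141349 -5556/10873 401810/141349; -5556/10873 8298/10873 -14266/10873; 401810/141349 -14266/10873 670239/141349]
step 1: x' = [2526495810/1915312453, 2297070341/1915312453, 1781607354/1915312453], P' = [9277083542/5745937359 -2192565628/5745937359 4122791805/1915312453; -2192565628/5745937359 4232132354/5745937359 -2190249482/1915312453; 4122791805/1915312453 -2190249482/1915312453 14610745711/3830624906]
step 2: x' = [-150448878904781/90488857981581, 12375183956584/90488857981581, -75596232213994/90488857981581], P' = [146505057692866/90488857981581 -34636619588036/90488857981581 195331233070085/90488857981581; -34636619588036/90488857981581 66538184801887/90488857981581 -103460622683608/90488857981581; 195331233070085/90488857981581 -103460622683608/90488857981581 691391128777967/180977715963162]

step 0: x̄ = F·x = [-4, -10, 8]
step 0: P̄ = F·P·Fᵀ + Q = [29 22 -28; 22 47 -36; -28 -36 43]
step 0: y = z − H·x̄ = [27, -3]
step 0: S = H·P̄·Hᵀ + R = [773 212; 212 241]
step 0: K = P̄·Hᵀ·S⁻¹ = [24287/141349 6788/141349; 2966/10873 -3737/10873; -33762/141349 9758/141349]
step 0: x' = x̄ + K·y = [69989/141349, -17437/10873, 189944/141349]
step 0: P' = (I − K·H)·P̄ = [300256/141349 -5556/10873 401810/141349; -5556/10873 8298/10873 -14266/10873; 401810/141349 -14266/10873 670239/141349]
step 1: x̄ = F·x = [313384/141349, -589855/141349, 173230/141349]
step 1: P̄ = F·P·Fᵀ + Q = [1196045/141349 2233576/141349 -1872164/141349; 2233576/141349 10770376/141349 -6930123/141349; -1872164/141349 -6930123/141349 5935087/141349]
step 1: y = z − H·x̄ = [-2374/1079, -2473920/141349]
step 1: S = H·P̄·Hᵀ + R = [439207/1079 -91944/1079; -91944/1079 30753534/141349]
step 1: K = P̄·Hᵀ·S⁻¹ = [257874983/1915312453 197556569/5745937359; 546983334/1915312453 -1970015713/5745937359; -560592574/1915312453 205586345/3830624906]
step 1: x' = x̄ + K·y = [2526495810/1915312453, 2297070341/1915312453, 1781607354/1915312453]
step 1: P' = (I − K·H)·P̄ = [9277083542/5745937359 -2192565628/5745937359 4122791805/1915312453; -2192565628/5745937359 4232132354/5745937359 -2190249482/1915312453; 4122791805/1915312453 -2190249482/1915312453 14610745711/3830624906]
step 2: x̄ = F·x = [-9647132302/1915312453, -11142702138/1915312453, 11658165125/1915312453]
step 2: P̄ = F·P·Fᵀ + Q = [42242275919/5745937359 21899205120/1915312453 -58181494874/5745937359; 21899205120/1915312453 114187493520/1915312453 -71058745537/1915312453; -58181494874/5745937359 -71058745537/1915312453 384061977565/11491874718]
step 2: y = z − H·x̄ = [46511789797/1915312453, 5351863534/1915312453]
step 2: S = H·P̄·Hᵀ + R = [1869466126325/5745937359 -266943398522/5745937359; -266943398522/5745937359 1150612993904/5745937359]
step 2: K = P̄·Hᵀ·S⁻¹ = [12213176734607/90488857981581 3128754004835/90488857981581; 25752846650777/90488857981581 -61966548214517/180977715963162; -26349357391928/90488857981581 9653205413027/180977715963162]
step 2: x' = x̄ + K·y = [-150448878904781/90488857981581, 12375183956584/90488857981581, -75596232213994/90488857981581]
step 2: P' = (I − K·H)·P̄ = [146505057692866/90488857981581 -34636619588036/90488857981581 195331233070085/90488857981581; -34636619588036/90488857981581 66538184801887/90488857981581 -103460622683608/90488857981581; 195331233070085/90488857981581 -103460622683608/90488857981581 691391128777967/180977715963162]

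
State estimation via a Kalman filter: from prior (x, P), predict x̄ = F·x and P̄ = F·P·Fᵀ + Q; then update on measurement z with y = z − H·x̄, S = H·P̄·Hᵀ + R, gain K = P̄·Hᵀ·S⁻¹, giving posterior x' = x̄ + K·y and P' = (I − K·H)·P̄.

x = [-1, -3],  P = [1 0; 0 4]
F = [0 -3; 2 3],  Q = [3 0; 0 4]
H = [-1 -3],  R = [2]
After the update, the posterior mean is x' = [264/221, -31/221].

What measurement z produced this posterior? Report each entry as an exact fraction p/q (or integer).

x̄ = F·x = [9, -11]
P̄ = F·P·Fᵀ + Q = [39 -36; -36 44]
S = H·P̄·Hᵀ + R = [221]
K = P̄·Hᵀ·S⁻¹ = [69/221; -96/221]
x' − x̄ = [-1725/221, 2400/221] = K·y
y = (KᵀK)⁻¹·Kᵀ·(x' − x̄) = [-25]
z = y + H·x̄ = [-25] + [24] = [-1]

z = [-1]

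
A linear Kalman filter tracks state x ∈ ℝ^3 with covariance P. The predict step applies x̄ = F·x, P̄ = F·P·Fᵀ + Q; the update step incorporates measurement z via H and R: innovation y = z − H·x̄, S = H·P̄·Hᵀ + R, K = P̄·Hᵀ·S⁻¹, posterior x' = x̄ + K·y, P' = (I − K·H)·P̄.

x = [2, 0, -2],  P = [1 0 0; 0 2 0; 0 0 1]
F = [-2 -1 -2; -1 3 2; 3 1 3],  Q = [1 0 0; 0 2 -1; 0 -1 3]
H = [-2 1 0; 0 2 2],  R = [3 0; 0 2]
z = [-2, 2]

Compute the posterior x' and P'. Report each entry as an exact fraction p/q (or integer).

x̄ = F·x = [0, -6, 0]
P̄ = F·P·Fᵀ + Q = [11 -8 -14; -8 25 8; -14 8 23]
y = z − H·x̄ = [4, 14]
S = H·P̄·Hᵀ + R = [104 154; 154 258]
K = P̄·Hᵀ·S⁻¹ = [-241/779 11/779; 207/1558 275/1558; -65/779 226/779]
x' = x̄ + K·y = [-810/779, -2335/779, 2904/779]
P' = (I − K·H)·P̄ = [1823/779 2923/779 -2912/779; 2923/779 12313/1558 -6019/779; -2912/779 -6019/779 6245/779]

x' = [-810/779, -2335/779, 2904/779]
P' = [1823/779 2923/779 -2912/779; 2923/779 12313/1558 -6019/779; -2912/779 -6019/779 6245/779]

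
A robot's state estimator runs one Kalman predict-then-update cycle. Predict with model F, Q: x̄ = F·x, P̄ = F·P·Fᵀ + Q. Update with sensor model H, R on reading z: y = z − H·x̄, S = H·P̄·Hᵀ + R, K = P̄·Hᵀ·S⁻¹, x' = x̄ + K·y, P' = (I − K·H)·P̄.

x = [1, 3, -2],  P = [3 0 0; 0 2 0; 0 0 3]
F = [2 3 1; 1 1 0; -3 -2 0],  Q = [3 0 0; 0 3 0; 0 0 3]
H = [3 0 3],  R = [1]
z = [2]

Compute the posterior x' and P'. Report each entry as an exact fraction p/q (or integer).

x̄ = F·x = [9, 4, -9]
P̄ = F·P·Fᵀ + Q = [36 12 -30; 12 8 -13; -30 -13 38]
y = z − H·x̄ = [2]
S = H·P̄·Hᵀ + R = [127]
K = P̄·Hᵀ·S⁻¹ = [18/127; -3/127; 24/127]
x' = x̄ + K·y = [1179/127, 502/127, -1095/127]
P' = (I − K·H)·P̄ = [4248/127 1578/127 -4242/127; 1578/127 1007/127 -1579/127; -4242/127 -1579/127 4250/127]

x' = [1179/127, 502/127, -1095/127]
P' = [4248/127 1578/127 -4242/127; 1578/127 1007/127 -1579/127; -4242/127 -1579/127 4250/127]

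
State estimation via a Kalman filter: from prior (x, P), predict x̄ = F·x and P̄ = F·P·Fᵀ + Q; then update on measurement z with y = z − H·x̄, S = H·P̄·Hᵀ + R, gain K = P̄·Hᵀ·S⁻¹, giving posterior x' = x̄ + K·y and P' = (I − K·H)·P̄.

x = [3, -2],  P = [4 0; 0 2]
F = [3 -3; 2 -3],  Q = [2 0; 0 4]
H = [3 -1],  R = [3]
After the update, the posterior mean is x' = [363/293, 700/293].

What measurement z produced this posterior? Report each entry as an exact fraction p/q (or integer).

z = [1]

x̄ = F·x = [15, 12]
P̄ = F·P·Fᵀ + Q = [56 42; 42 38]
S = H·P̄·Hᵀ + R = [293]
K = P̄·Hᵀ·S⁻¹ = [126/293; 88/293]
x' − x̄ = [-4032/293, -2816/293] = K·y
y = (KᵀK)⁻¹·Kᵀ·(x' − x̄) = [-32]
z = y + H·x̄ = [-32] + [33] = [1]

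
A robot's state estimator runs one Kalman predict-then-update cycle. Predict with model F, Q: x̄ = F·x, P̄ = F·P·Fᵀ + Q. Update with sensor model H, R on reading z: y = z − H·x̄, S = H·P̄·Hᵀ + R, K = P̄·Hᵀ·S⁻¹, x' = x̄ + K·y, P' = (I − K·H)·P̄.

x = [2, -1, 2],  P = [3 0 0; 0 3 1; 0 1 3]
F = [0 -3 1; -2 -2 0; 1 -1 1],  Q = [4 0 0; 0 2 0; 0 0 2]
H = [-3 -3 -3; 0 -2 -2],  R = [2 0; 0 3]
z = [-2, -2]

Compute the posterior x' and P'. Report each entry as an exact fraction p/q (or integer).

x' = [1531/13655, -8198/2731, 9909/2731]
P' = [10388/13655 -2096/2731 548/2731; -2096/2731 20894/2731 -18878/2731; 548/2731 -18878/2731 18476/2731]

x̄ = F·x = [5, -2, 5]
P̄ = F·P·Fᵀ + Q = [28 16 8; 16 26 -2; 8 -2 9]
y = z − H·x̄ = [22, 4]
S = H·P̄·Hᵀ + R = [965 330; 330 127]
K = P̄·Hᵀ·S⁻¹ = [-3972/13655 1032/2731; 120/2731 -1344/2731; -219/2731 268/2731]
x' = x̄ + K·y = [1531/13655, -8198/2731, 9909/2731]
P' = (I − K·H)·P̄ = [10388/13655 -2096/2731 548/2731; -2096/2731 20894/2731 -18878/2731; 548/2731 -18878/2731 18476/2731]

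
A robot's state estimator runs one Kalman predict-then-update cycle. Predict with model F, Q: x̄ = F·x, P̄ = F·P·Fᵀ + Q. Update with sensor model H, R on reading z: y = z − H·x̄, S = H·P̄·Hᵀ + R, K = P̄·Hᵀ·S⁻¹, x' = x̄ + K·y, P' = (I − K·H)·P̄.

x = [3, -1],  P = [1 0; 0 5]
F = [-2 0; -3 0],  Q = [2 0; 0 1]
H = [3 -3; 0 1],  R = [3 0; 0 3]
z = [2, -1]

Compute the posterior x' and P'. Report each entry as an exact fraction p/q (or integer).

x̄ = F·x = [-6, -9]
P̄ = F·P·Fᵀ + Q = [6 6; 6 10]
y = z − H·x̄ = [-7, 8]
S = H·P̄·Hᵀ + R = [39 -12; -12 13]
K = P̄·Hᵀ·S⁻¹ = [24/121 78/121; -12/121 82/121]
x' = x̄ + K·y = [-270/121, -349/121]
P' = (I − K·H)·P̄ = [258/121 234/121; 234/121 246/121]

x' = [-270/121, -349/121]
P' = [258/121 234/121; 234/121 246/121]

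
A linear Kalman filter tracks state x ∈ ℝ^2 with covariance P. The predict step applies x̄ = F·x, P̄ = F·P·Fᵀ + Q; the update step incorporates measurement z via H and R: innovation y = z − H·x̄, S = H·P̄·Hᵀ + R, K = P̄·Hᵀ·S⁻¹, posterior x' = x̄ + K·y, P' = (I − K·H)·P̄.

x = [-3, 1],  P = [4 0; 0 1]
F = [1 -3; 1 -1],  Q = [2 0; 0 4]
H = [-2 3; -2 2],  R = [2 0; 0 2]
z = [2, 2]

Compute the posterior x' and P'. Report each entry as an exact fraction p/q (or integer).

x' = [-752/271, -378/271]
P' = [1148/271 874/271; 874/271 706/271]

x̄ = F·x = [-6, -4]
P̄ = F·P·Fᵀ + Q = [15 7; 7 9]
y = z − H·x̄ = [2, -2]
S = H·P̄·Hᵀ + R = [59 44; 44 42]
K = P̄·Hᵀ·S⁻¹ = [163/271 -274/271; 185/271 -168/271]
x' = x̄ + K·y = [-752/271, -378/271]
P' = (I − K·H)·P̄ = [1148/271 874/271; 874/271 706/271]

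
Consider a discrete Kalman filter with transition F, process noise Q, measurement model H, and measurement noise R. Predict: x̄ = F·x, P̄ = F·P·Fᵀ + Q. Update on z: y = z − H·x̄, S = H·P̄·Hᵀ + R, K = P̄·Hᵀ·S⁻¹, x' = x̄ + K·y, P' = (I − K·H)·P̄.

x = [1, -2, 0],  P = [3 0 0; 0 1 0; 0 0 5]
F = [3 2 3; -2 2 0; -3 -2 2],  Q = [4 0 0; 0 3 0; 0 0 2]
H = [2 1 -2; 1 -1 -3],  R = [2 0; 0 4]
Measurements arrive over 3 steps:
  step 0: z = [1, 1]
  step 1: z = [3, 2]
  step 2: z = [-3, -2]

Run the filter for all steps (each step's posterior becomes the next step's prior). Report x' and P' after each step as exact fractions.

step 0: x' = [189435/31771, -151431/31771, 100549/31771], P' = [506637/31771 -368474/31771 303065/31771; -368474/31771 921610/95313 -653816/95313; 303065/31771 -653816/95313 566641/95313]
step 1: x' = [1661074850/2807700487, 699017401/2807700487, -1914896415/2807700487], P' = [80457735370/8423101461 -68565574856/8423101461 15172115298/2807700487; -68565574856/8423101461 69212876002/8423101461 -12759121706/2807700487; 15172115298/2807700487 -12759121706/2807700487 9223699808/2807700487]
step 2: x' = [-312385297418248/57890352300433, 193836889821916/57890352300433, -130706746572344/57890352300433], P' = [1074575733520659/115780704600866 -920096953274693/115780704600866 304105400774623/57890352300433; -920096953274693/115780704600866 936761185317459/115780704600866 -256891493491877/57890352300433; 304105400774623/57890352300433 -256891493491877/57890352300433 185331160292530/57890352300433]

step 0: x̄ = F·x = [-1, -6, 1]
step 0: P̄ = F·P·Fᵀ + Q = [80 -14 -1; -14 19 14; -1 14 53]
step 0: y = z − H·x̄ = [11, -1]
step 0: S = H·P̄·Hᵀ + R = [449 467; 467 698]
step 0: K = P̄·Hᵀ·S⁻¹ = [19335/31771 -8521/31771; 9199/95313 -16396/95313; 15646/95313 -34228/95313]
step 0: x' = x̄ + K·y = [189435/31771, -151431/31771, 100549/31771]
step 0: P' = (I − K·H)·P̄ = [506637/31771 -368474/31771 303065/31771; -368474/31771 921610/95313 -653816/95313; 303065/31771 -653816/95313 566641/95313]
step 1: x̄ = F·x = [567090/31771, -681732/31771, -64345/31771]
step 1: P̄ = F·P·Fᵀ + Q = [18101314/95313 -17021936/95313 -706894/31771; -17021936/95313 18895399/95313 463942/31771; -706894/31771 463942/31771 292651/31771]
step 1: y = z − H·x̄ = [-485825/31771, -1378315/31771]
step 1: S = H·P̄·Hᵀ + R = [12771167/31771 18390171/31771; 18390171/31771 33466154/31771]
step 1: K = P̄·Hᵀ·S⁻¹ = [219534016/2807700487 1039522712/2807700487; 1439409421/2807700487 -1912196292/2807700487; -431145363/2807700487 65034395/2807700487]
step 1: x' = x̄ + K·y = [1661074850/2807700487, 699017401/2807700487, -1914896415/2807700487]
step 1: P' = (I − K·H)·P̄ = [80457735370/8423101461 -68565574856/8423101461 15172115298/2807700487; -68565574856/8423101461 69212876002/8423101461 -12759121706/2807700487; 15172115298/2807700487 -12759121706/2807700487 9223699808/2807700487]
step 2: x̄ = F·x = [636570107/2807700487, -1924114898/2807700487, -10211052182/2807700487]
step 2: P̄ = F·P·Fᵀ + Q = [820882369402/8423101461 -281929441332/2807700487 -72151934968/8423101461; -281929441332/2807700487 390825449573/2807700487 2617071292/2807700487; -72151934968/8423101461 2617071292/2807700487 65737594900/8423101461]
step 2: y = z − H·x̄ = [-28194231141/2807700487, -38809242525/2807700487]
step 2: S = H·P̄·Hᵀ + R = [1898459737105/8423101461 2278866549349/8423101461; 2278866549349/8423101461 4790285019121/8423101461]
step 2: K = P̄·Hᵀ·S⁻¹ = [12632910668133/231561409201732 85020141073807/231561409201732; 124133252735581/231561409201732 -157754588820445/231561409201732; -19343012527691/115780704600866 2501706694455/115780704600866]
step 2: x' = x̄ + K·y = [-312385297418248/57890352300433, 193836889821916/57890352300433, -130706746572344/57890352300433]
step 2: P' = (I − K·H)·P̄ = [1074575733520659/115780704600866 -920096953274693/115780704600866 304105400774623/57890352300433; -920096953274693/115780704600866 936761185317459/115780704600866 -256891493491877/57890352300433; 304105400774623/57890352300433 -256891493491877/57890352300433 185331160292530/57890352300433]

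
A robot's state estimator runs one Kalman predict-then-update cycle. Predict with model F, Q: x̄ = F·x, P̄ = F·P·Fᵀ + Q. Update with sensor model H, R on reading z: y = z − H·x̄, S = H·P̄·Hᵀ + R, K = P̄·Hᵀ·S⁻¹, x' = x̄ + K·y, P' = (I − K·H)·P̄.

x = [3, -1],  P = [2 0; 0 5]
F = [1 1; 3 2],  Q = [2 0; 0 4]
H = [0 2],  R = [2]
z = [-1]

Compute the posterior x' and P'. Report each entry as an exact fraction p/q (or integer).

x' = [-14/17, -7/17]
P' = [253/85 16/85; 16/85 42/85]

x̄ = F·x = [2, 7]
P̄ = F·P·Fᵀ + Q = [9 16; 16 42]
y = z − H·x̄ = [-15]
S = H·P̄·Hᵀ + R = [170]
K = P̄·Hᵀ·S⁻¹ = [16/85; 42/85]
x' = x̄ + K·y = [-14/17, -7/17]
P' = (I − K·H)·P̄ = [253/85 16/85; 16/85 42/85]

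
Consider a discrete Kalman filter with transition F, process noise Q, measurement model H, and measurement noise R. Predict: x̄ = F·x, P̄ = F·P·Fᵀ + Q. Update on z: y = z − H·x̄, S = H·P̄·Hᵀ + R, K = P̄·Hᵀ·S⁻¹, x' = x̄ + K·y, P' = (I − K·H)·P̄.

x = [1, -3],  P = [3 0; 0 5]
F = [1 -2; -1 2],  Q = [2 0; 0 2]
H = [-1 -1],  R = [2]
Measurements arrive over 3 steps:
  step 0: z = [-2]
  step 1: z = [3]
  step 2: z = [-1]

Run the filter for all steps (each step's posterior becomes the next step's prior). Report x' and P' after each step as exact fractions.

step 0: x̄ = F·x = [7, -7]
step 0: P̄ = F·P·Fᵀ + Q = [25 -23; -23 25]
step 0: y = z − H·x̄ = [-2]
step 0: S = H·P̄·Hᵀ + R = [6]
step 0: K = P̄·Hᵀ·S⁻¹ = [-1/3; -1/3]
step 0: x' = x̄ + K·y = [23/3, -19/3]
step 0: P' = (I − K·H)·P̄ = [73/3 -71/3; -71/3 73/3]
step 1: x̄ = F·x = [61/3, -61/3]
step 1: P̄ = F·P·Fᵀ + Q = [655/3 -649/3; -649/3 655/3]
step 1: y = z − H·x̄ = [3]
step 1: S = H·P̄·Hᵀ + R = [6]
step 1: K = P̄·Hᵀ·S⁻¹ = [-1/3; -1/3]
step 1: x' = x̄ + K·y = [58/3, -64/3]
step 1: P' = (I − K·H)·P̄ = [653/3 -217; -217 653/3]
step 2: x̄ = F·x = [62, -62]
step 2: P̄ = F·P·Fᵀ + Q = [5875/3 -5869/3; -5869/3 5875/3]
step 2: y = z − H·x̄ = [-1]
step 2: S = H·P̄·Hᵀ + R = [6]
step 2: K = P̄·Hᵀ·S⁻¹ = [-1/3; -1/3]
step 2: x' = x̄ + K·y = [187/3, -185/3]
step 2: P' = (I − K·H)·P̄ = [5873/3 -1957; -1957 5873/3]

step 0: x' = [23/3, -19/3], P' = [73/3 -71/3; -71/3 73/3]
step 1: x' = [58/3, -64/3], P' = [653/3 -217; -217 653/3]
step 2: x' = [187/3, -185/3], P' = [5873/3 -1957; -1957 5873/3]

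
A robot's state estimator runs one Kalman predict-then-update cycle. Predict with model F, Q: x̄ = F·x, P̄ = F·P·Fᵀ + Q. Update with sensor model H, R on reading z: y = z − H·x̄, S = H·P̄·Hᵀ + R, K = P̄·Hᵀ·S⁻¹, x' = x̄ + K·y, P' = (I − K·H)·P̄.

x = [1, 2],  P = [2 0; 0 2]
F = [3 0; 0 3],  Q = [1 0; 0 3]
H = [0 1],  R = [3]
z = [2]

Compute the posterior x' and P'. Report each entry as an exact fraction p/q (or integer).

x' = [3, 5/2]
P' = [19 0; 0 21/8]

x̄ = F·x = [3, 6]
P̄ = F·P·Fᵀ + Q = [19 0; 0 21]
y = z − H·x̄ = [-4]
S = H·P̄·Hᵀ + R = [24]
K = P̄·Hᵀ·S⁻¹ = [0; 7/8]
x' = x̄ + K·y = [3, 5/2]
P' = (I − K·H)·P̄ = [19 0; 0 21/8]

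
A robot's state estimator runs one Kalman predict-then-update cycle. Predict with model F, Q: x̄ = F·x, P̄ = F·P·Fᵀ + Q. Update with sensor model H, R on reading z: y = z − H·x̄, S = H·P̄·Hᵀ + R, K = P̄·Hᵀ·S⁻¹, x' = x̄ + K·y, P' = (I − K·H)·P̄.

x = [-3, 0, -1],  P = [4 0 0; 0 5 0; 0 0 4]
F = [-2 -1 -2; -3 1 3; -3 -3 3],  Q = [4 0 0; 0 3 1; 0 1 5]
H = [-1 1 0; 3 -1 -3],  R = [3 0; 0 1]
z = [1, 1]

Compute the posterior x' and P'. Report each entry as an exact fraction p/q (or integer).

x̄ = F·x = [8, 6, 6]
P̄ = F·P·Fᵀ + Q = [41 -5 15; -5 80 58; 15 58 122]
y = z − H·x̄ = [3, 1]
S = H·P̄·Hᵀ + R = [134 -352; -352 1656]
K = P̄·Hᵀ·S⁻¹ = [-587/1225 -507/9800; 5759/12250 -3063/49000; -311/490 -713/1960]
x' = x̄ + K·y = [1823/280, 10287/1400, 209/56]
P' = (I − K·H)·P̄ = [45573/1960 213777/9800 6271/392; 213777/9800 1137993/49000 27623/1960; 6271/392 27623/1960 4477/392]

x' = [1823/280, 10287/1400, 209/56]
P' = [45573/1960 213777/9800 6271/392; 213777/9800 1137993/49000 27623/1960; 6271/392 27623/1960 4477/392]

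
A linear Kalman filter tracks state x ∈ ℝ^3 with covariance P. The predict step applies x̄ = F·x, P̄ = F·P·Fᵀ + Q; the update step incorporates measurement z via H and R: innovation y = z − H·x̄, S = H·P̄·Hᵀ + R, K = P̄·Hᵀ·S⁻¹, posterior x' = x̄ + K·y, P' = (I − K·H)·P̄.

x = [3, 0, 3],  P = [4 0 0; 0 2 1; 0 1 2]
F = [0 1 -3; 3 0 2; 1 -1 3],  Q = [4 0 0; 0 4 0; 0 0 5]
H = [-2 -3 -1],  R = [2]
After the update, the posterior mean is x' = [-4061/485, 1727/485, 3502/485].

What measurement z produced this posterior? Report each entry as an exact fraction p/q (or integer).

z = [-1]

x̄ = F·x = [-9, 15, 12]
P̄ = F·P·Fᵀ + Q = [18 -10 -14; -10 48 22; -14 22 23]
S = H·P̄·Hᵀ + R = [485]
K = P̄·Hᵀ·S⁻¹ = [8/485; -146/485; -61/485]
x' − x̄ = [304/485, -5548/485, -2318/485] = K·y
y = (KᵀK)⁻¹·Kᵀ·(x' − x̄) = [38]
z = y + H·x̄ = [38] + [-39] = [-1]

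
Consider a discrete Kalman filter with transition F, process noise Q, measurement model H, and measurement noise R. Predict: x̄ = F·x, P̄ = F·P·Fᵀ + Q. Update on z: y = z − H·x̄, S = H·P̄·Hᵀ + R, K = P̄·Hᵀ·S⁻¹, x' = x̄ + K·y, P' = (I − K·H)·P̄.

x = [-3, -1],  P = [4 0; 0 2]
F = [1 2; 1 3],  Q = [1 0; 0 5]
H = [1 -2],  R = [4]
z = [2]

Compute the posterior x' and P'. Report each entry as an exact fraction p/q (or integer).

x' = [-210/61, -176/61]
P' = [432/61 254/61; 254/61 203/61]

x̄ = F·x = [-5, -6]
P̄ = F·P·Fᵀ + Q = [13 16; 16 27]
y = z − H·x̄ = [-5]
S = H·P̄·Hᵀ + R = [61]
K = P̄·Hᵀ·S⁻¹ = [-19/61; -38/61]
x' = x̄ + K·y = [-210/61, -176/61]
P' = (I − K·H)·P̄ = [432/61 254/61; 254/61 203/61]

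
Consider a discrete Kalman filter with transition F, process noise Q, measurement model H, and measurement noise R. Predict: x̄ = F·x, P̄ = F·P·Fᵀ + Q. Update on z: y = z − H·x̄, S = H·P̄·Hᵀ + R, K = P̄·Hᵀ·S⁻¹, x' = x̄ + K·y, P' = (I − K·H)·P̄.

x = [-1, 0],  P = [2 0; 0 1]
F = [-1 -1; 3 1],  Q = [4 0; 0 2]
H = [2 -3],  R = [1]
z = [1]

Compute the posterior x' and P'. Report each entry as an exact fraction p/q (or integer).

x' = [-24/151, -68/151]
P' = [889/302 581/302; 581/302 413/302]

x̄ = F·x = [1, -3]
P̄ = F·P·Fᵀ + Q = [7 -7; -7 21]
y = z − H·x̄ = [-10]
S = H·P̄·Hᵀ + R = [302]
K = P̄·Hᵀ·S⁻¹ = [35/302; -77/302]
x' = x̄ + K·y = [-24/151, -68/151]
P' = (I − K·H)·P̄ = [889/302 581/302; 581/302 413/302]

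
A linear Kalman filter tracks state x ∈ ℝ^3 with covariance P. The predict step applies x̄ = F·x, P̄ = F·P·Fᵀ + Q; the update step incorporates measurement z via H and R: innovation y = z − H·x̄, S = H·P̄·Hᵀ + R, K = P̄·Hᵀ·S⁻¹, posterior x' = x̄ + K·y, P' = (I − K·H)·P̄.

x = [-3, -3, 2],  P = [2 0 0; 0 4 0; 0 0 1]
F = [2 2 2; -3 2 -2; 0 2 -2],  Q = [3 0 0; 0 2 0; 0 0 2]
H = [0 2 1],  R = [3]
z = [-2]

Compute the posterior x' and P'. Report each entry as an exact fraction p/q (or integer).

x̄ = F·x = [-8, -1, -10]
P̄ = F·P·Fᵀ + Q = [31 0 12; 0 40 20; 12 20 22]
y = z − H·x̄ = [10]
S = H·P̄·Hᵀ + R = [265]
K = P̄·Hᵀ·S⁻¹ = [12/265; 20/53; 62/265]
x' = x̄ + K·y = [-400/53, 147/53, -406/53]
P' = (I − K·H)·P̄ = [8071/265 -240/53 2436/265; -240/53 120/53 -180/53; 2436/265 -180/53 1986/265]

x' = [-400/53, 147/53, -406/53]
P' = [8071/265 -240/53 2436/265; -240/53 120/53 -180/53; 2436/265 -180/53 1986/265]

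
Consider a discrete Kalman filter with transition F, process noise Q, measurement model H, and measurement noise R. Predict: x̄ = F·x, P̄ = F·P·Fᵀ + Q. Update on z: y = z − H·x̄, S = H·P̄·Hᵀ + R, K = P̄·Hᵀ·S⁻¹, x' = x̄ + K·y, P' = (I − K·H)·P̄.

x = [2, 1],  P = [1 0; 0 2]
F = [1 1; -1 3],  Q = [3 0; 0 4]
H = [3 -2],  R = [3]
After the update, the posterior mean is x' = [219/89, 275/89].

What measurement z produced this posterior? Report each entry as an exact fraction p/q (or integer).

z = [1]

x̄ = F·x = [3, 1]
P̄ = F·P·Fᵀ + Q = [6 5; 5 23]
S = H·P̄·Hᵀ + R = [89]
K = P̄·Hᵀ·S⁻¹ = [8/89; -31/89]
x' − x̄ = [-48/89, 186/89] = K·y
y = (KᵀK)⁻¹·Kᵀ·(x' − x̄) = [-6]
z = y + H·x̄ = [-6] + [7] = [1]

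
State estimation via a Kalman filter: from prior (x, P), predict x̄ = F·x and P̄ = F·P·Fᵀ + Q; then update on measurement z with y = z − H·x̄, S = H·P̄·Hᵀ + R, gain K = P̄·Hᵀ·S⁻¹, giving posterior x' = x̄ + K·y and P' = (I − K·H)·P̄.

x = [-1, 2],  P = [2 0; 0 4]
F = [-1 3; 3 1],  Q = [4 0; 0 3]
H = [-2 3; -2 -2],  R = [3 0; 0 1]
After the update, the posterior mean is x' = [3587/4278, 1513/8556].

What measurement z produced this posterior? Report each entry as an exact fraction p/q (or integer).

x̄ = F·x = [7, -1]
P̄ = F·P·Fᵀ + Q = [42 6; 6 25]
S = H·P̄·Hᵀ + R = [324 6; 6 317]
K = P̄·Hᵀ·S⁻¹ = [-3391/17112 -853/2852; 6781/34224 -1137/5704]
x' − x̄ = [-26359/4278, 10069/8556] = K·y
y = (KᵀK)⁻¹·Kᵀ·(x' − x̄) = [16, 10]
z = y + H·x̄ = [16, 10] + [-17, -12] = [-1, -2]

z = [-1, -2]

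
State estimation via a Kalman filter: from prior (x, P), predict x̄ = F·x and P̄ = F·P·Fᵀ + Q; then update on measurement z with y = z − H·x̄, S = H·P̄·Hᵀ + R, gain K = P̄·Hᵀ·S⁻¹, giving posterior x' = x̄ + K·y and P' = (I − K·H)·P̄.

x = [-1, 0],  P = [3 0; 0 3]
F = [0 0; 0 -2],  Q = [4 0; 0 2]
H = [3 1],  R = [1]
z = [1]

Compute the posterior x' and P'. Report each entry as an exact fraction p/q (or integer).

x̄ = F·x = [0, 0]
P̄ = F·P·Fᵀ + Q = [4 0; 0 14]
y = z − H·x̄ = [1]
S = H·P̄·Hᵀ + R = [51]
K = P̄·Hᵀ·S⁻¹ = [4/17; 14/51]
x' = x̄ + K·y = [4/17, 14/51]
P' = (I − K·H)·P̄ = [20/17 -56/17; -56/17 518/51]

x' = [4/17, 14/51]
P' = [20/17 -56/17; -56/17 518/51]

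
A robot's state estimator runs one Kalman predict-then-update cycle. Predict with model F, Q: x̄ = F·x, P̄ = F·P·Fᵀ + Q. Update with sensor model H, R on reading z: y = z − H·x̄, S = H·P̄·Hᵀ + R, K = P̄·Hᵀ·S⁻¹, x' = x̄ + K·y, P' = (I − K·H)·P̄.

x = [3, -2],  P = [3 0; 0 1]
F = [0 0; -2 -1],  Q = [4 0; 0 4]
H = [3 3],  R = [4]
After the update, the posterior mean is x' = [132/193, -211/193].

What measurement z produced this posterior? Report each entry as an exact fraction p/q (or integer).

x̄ = F·x = [0, -4]
P̄ = F·P·Fᵀ + Q = [4 0; 0 17]
S = H·P̄·Hᵀ + R = [193]
K = P̄·Hᵀ·S⁻¹ = [12/193; 51/193]
x' − x̄ = [132/193, 561/193] = K·y
y = (KᵀK)⁻¹·Kᵀ·(x' − x̄) = [11]
z = y + H·x̄ = [11] + [-12] = [-1]

z = [-1]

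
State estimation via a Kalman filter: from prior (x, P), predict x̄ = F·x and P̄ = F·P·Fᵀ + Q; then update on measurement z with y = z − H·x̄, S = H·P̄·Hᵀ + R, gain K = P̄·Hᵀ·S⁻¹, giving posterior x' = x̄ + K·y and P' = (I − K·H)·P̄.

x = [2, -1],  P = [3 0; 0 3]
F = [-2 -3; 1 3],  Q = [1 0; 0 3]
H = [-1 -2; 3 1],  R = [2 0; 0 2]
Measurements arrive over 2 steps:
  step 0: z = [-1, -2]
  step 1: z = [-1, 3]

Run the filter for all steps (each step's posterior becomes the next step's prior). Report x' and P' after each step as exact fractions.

step 0: x' = [-6109/6249, 1767/2083], P' = [2470/6249 -814/2083; -814/2083 1584/2083]
step 1: x' = [3312115/3787611, 176572/1262537], P' = [1395182/3787611 -459910/1262537; -459910/1262537 916984/1262537]

step 0: x̄ = F·x = [-1, -1]
step 0: P̄ = F·P·Fᵀ + Q = [40 -33; -33 33]
step 0: y = z − H·x̄ = [-4, 2]
step 0: S = H·P̄·Hᵀ + R = [42 45; 45 197]
step 0: K = P̄·Hᵀ·S⁻¹ = [1207/6249 828/2083; -1177/2083 -429/2083]
step 0: x' = x̄ + K·y = [-6109/6249, 1767/2083]
step 0: P' = (I − K·H)·P̄ = [2470/6249 -814/2083; -814/2083 1584/2083]
step 1: x̄ = F·x = [-3685/6249, 9794/6249]
step 1: P̄ = F·P·Fᵀ + Q = [29593/6249 -25730/6249; -25730/6249 49333/6249]
step 1: y = z − H·x̄ = [3218/2083, 20008/6249]
step 1: S = H·P̄·Hᵀ + R = [45501/2083 -2445/2083; -2445/2083 173788/6249]
step 1: K = P̄·Hᵀ·S⁻¹ = [682139/3787611 467636/1262537; -687029/1262537 -231373/1262537]
step 1: x' = x̄ + K·y = [3312115/3787611, 176572/1262537]
step 1: P' = (I − K·H)·P̄ = [1395182/3787611 -459910/1262537; -459910/1262537 916984/1262537]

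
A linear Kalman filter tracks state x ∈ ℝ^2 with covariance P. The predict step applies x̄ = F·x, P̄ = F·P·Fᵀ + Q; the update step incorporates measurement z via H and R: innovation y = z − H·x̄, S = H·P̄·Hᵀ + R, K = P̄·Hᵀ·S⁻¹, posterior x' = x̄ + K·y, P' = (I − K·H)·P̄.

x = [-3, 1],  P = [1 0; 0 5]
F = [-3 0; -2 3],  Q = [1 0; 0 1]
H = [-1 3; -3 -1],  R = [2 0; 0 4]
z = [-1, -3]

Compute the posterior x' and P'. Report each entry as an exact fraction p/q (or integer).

x̄ = F·x = [9, 9]
P̄ = F·P·Fᵀ + Q = [10 6; 6 50]
y = z − H·x̄ = [-19, 33]
S = H·P̄·Hᵀ + R = [426 -168; -168 180]
K = P̄·Hᵀ·S⁻¹ = [-64/673 -583/2019; 604/2019 -199/2019]
x' = x̄ + K·y = [860/673, 128/2019]
P' = (I − K·H)·P̄ = [246/673 118/2019; 118/2019 442/2019]

x' = [860/673, 128/2019]
P' = [246/673 118/2019; 118/2019 442/2019]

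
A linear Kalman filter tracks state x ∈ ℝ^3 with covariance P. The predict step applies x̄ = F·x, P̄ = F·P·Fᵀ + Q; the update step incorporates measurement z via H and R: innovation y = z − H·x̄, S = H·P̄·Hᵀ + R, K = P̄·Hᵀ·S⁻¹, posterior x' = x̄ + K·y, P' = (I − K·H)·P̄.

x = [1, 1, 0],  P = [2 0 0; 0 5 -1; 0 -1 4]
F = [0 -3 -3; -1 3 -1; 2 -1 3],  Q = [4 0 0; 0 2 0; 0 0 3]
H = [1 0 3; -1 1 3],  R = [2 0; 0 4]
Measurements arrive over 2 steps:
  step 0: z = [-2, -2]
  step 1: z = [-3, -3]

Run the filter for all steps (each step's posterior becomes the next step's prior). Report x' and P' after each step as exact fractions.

step 0: x' = [611/1043, 9414/7301, -6345/7301], P' = [8526/3725 60166/26075 -14704/26075; 60166/26075 1093606/182525 -187864/182525; -14704/26075 -187864/182525 62516/182525]
step 1: x' = [3888211/4758071, 15975851/9516142, -12305443/9516142], P' = [957059526/604275017 712155784/604275017 -194024446/604275017; 712155784/604275017 5133631079/1208550034 -775812899/1208550034; -194024446/604275017 -775812899/1208550034 311972883/1208550034]

step 0: x̄ = F·x = [-3, 2, 1]
step 0: P̄ = F·P·Fᵀ + Q = [67 -27 -15; -27 59 -41; -15 -41 58]
step 0: y = z − H·x̄ = [-2, -10]
step 0: S = H·P̄·Hᵀ + R = [501 305; 305 550]
step 0: K = P̄·Hᵀ·S⁻¹ = [1557/5215 -10907/26075; -14243/36505 27213/182525; 8462/36505 25653/182525]
step 0: x' = x̄ + K·y = [611/1043, 9414/7301, -6345/7301]
step 0: P' = (I − K·H)·P̄ = [8526/3725 60166/26075 -14704/26075; 60166/26075 1093606/182525 -187864/182525; -14704/26075 -187864/182525 62516/182525]
step 1: x̄ = F·x = [-9207/7301, 4330/1043, -19895/7301]
step 1: P̄ = F·P·Fᵀ + Q = [7753646/182525 -216372/5215 1935954/182525; -216372/5215 7414/149 -77708/5215; 1935954/182525 -77708/5215 2082321/182525]
step 1: y = z − H·x̄ = [46989/7301, -1735/7301]
step 1: S = H·P̄·Hᵀ + R = [38475309/182525 -4745117/182525; -4745117/182525 23518421/182525]
step 1: K = P̄·Hᵀ·S⁻¹ = [187493094/604275017 -206744270/604275017; -903127129/2417100068 690940407/2417100068; 547869757/2417100068 274077321/2417100068]
step 1: x' = x̄ + K·y = [3888211/4758071, 15975851/9516142, -12305443/9516142]
step 1: P' = (I − K·H)·P̄ = [957059526/604275017 712155784/604275017 -194024446/604275017; 712155784/604275017 5133631079/1208550034 -775812899/1208550034; -194024446/604275017 -775812899/1208550034 311972883/1208550034]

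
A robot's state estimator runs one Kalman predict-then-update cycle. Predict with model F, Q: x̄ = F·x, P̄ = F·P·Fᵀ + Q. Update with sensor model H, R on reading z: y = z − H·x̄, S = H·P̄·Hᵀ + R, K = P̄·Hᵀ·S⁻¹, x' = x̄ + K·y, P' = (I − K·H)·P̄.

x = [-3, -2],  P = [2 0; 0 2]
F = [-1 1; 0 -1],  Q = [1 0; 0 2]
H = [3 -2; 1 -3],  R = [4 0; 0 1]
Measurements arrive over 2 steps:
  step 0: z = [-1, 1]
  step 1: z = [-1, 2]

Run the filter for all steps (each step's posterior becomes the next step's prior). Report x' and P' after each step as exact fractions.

step 0: x' = [1/217, -26/155], P' = [132/217 8/31; 8/31 32/155]
step 1: x' = [-159581/268595, -208252/268595], P' = [129876/268595 56132/268595; 56132/268595 49954/268595]

step 0: x̄ = F·x = [1, 2]
step 0: P̄ = F·P·Fᵀ + Q = [5 -2; -2 4]
step 0: y = z − H·x̄ = [0, 6]
step 0: S = H·P̄·Hᵀ + R = [89 61; 61 54]
step 0: K = P̄·Hᵀ·S⁻¹ = [71/217 -36/217; 14/155 -56/155]
step 0: x' = x̄ + K·y = [1/217, -26/155]
step 0: P' = (I − K·H)·P̄ = [132/217 8/31; 8/31 32/155]
step 1: x̄ = F·x = [-187/1085, 26/155]
step 1: P̄ = F·P·Fᵀ + Q = [1409/1085 8/155; 8/155 342/155]
step 1: y = z − H·x̄ = [-32/217, 2903/1085]
step 1: S = H·P̄·Hᵀ + R = [5185/217 3595/217; 3595/217 23704/1085]
step 1: K = P̄·Hᵀ·S⁻¹ = [69341/268595 -7704/53719; 17122/268595 -18746/53719]
step 1: x' = x̄ + K·y = [-159581/268595, -208252/268595]
step 1: P' = (I − K·H)·P̄ = [129876/268595 56132/268595; 56132/268595 49954/268595]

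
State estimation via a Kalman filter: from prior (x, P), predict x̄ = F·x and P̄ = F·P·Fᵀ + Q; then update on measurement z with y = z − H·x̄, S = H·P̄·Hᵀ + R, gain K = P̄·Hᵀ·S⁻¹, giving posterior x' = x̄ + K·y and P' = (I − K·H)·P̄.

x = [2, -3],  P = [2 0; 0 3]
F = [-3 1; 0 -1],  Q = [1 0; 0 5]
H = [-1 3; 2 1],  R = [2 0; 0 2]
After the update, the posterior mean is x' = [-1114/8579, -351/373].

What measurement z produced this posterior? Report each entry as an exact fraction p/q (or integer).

z = [-3, -1]

x̄ = F·x = [-9, 3]
P̄ = F·P·Fᵀ + Q = [22 -3; -3 8]
S = H·P̄·Hᵀ + R = [114 -35; -35 86]
K = P̄·Hᵀ·S⁻¹ = [-1231/8579 3589/8579; 104/373 51/373]
x' − x̄ = [76097/8579, -1470/373] = K·y
y = (KᵀK)⁻¹·Kᵀ·(x' − x̄) = [-21, 14]
z = y + H·x̄ = [-21, 14] + [18, -15] = [-3, -1]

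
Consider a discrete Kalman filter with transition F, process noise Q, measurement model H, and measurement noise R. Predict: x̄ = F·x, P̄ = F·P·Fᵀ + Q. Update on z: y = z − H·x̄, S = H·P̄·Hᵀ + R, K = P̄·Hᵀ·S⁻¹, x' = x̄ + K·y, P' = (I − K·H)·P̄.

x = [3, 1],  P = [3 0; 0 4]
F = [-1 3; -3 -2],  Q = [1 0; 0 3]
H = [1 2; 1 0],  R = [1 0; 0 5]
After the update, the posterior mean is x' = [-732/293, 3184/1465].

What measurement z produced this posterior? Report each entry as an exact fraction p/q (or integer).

z = [2, -3]

x̄ = F·x = [0, -11]
P̄ = F·P·Fᵀ + Q = [40 -15; -15 46]
S = H·P̄·Hᵀ + R = [165 10; 10 45]
K = P̄·Hᵀ·S⁻¹ = [2/293 260/293; 723/1465 -649/1465]
x' − x̄ = [-732/293, 19299/1465] = K·y
y = (KᵀK)⁻¹·Kᵀ·(x' − x̄) = [24, -3]
z = y + H·x̄ = [24, -3] + [-22, 0] = [2, -3]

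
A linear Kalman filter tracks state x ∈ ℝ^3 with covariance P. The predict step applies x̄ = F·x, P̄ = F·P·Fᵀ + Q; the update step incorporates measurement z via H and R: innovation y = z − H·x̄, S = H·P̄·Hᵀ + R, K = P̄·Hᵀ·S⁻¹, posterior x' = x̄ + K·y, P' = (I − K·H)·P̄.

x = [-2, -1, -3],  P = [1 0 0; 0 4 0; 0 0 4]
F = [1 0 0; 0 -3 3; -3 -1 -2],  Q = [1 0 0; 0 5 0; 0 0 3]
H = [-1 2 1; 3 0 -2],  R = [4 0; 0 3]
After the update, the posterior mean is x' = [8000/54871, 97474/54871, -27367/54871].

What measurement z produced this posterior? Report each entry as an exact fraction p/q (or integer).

x̄ = F·x = [-2, -6, 13]
P̄ = F·P·Fᵀ + Q = [2 0 -3; 0 77 -12; -3 -12 32]
S = H·P̄·Hᵀ + R = [304 -37; -37 185]
K = P̄·Hᵀ·S⁻¹ = [-13/1483 3463/54871; 734/1483 12550/54871; -18/1483 -21785/54871]
x' − x̄ = [117742/54871, 426700/54871, -740690/54871] = K·y
y = (KᵀK)⁻¹·Kᵀ·(x' − x̄) = [0, 34]
z = y + H·x̄ = [0, 34] + [3, -32] = [3, 2]

z = [3, 2]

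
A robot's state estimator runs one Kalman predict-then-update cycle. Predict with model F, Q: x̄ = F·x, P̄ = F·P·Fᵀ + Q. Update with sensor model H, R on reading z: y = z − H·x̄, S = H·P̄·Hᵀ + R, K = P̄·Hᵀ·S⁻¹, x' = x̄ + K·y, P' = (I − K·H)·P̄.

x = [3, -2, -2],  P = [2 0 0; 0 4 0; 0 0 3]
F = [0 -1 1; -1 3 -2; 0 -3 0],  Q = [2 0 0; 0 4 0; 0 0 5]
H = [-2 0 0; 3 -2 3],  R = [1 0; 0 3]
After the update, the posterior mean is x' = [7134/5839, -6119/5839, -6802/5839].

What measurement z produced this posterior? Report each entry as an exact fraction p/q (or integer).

z = [-3, 2]

x̄ = F·x = [0, -5, 6]
P̄ = F·P·Fᵀ + Q = [9 -18 12; -18 54 -36; 12 -36 41]
S = H·P̄·Hᵀ + R = [37 -198; -198 1533]
K = P̄·Hᵀ·S⁻¹ = [-2664/5839 33/5839; 576/5839 -954/5839; 2982/5839 1265/5839]
x' − x̄ = [7134/5839, 23076/5839, -41836/5839] = K·y
y = (KᵀK)⁻¹·Kᵀ·(x' − x̄) = [-3, -26]
z = y + H·x̄ = [-3, -26] + [0, 28] = [-3, 2]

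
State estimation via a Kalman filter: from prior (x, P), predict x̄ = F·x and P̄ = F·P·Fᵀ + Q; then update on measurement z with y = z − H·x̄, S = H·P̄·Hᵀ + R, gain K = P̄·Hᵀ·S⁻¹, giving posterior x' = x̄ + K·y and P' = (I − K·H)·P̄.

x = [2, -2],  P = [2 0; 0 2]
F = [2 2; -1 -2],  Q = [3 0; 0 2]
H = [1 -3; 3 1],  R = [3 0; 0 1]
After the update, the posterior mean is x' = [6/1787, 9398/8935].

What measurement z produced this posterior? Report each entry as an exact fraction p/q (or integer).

x̄ = F·x = [0, 2]
P̄ = F·P·Fᵀ + Q = [19 -12; -12 12]
S = H·P̄·Hᵀ + R = [202 117; 117 112]
K = P̄·Hᵀ·S⁻¹ = [179/1787 531/1787; -2568/8935 768/8935]
x' − x̄ = [6/1787, -8472/8935] = K·y
y = (KᵀK)⁻¹·Kᵀ·(x' − x̄) = [3, -1]
z = y + H·x̄ = [3, -1] + [-6, 2] = [-3, 1]

z = [-3, 1]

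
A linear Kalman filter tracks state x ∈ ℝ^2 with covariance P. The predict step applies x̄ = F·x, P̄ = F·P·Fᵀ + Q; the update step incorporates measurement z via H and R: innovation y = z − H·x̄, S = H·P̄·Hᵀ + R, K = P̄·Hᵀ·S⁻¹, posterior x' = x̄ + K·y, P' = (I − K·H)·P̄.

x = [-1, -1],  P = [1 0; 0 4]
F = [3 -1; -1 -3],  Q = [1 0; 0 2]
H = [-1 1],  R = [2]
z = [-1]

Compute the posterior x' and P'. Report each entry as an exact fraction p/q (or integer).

x̄ = F·x = [-2, 4]
P̄ = F·P·Fᵀ + Q = [14 9; 9 39]
y = z − H·x̄ = [-7]
S = H·P̄·Hᵀ + R = [37]
K = P̄·Hᵀ·S⁻¹ = [-5/37; 30/37]
x' = x̄ + K·y = [-39/37, -62/37]
P' = (I − K·H)·P̄ = [493/37 483/37; 483/37 543/37]

x' = [-39/37, -62/37]
P' = [493/37 483/37; 483/37 543/37]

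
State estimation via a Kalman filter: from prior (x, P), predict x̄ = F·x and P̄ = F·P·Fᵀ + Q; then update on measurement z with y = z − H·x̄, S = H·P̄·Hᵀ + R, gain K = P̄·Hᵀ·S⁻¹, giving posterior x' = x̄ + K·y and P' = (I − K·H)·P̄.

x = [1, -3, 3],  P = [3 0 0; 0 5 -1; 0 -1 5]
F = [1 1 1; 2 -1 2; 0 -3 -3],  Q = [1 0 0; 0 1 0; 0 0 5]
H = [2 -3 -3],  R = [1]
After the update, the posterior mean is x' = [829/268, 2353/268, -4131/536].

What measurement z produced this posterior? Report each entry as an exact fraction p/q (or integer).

z = [3]

x̄ = F·x = [1, 11, 0]
P̄ = F·P·Fᵀ + Q = [12 10 -24; 10 42 -12; -24 -12 77]
S = H·P̄·Hᵀ + R = [1072]
K = P̄·Hᵀ·S⁻¹ = [33/536; -35/536; -243/1072]
x' − x̄ = [561/268, -595/268, -4131/536] = K·y
y = (KᵀK)⁻¹·Kᵀ·(x' − x̄) = [34]
z = y + H·x̄ = [34] + [-31] = [3]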